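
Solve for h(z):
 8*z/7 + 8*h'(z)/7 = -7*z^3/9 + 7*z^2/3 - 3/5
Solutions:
 h(z) = C1 - 49*z^4/288 + 49*z^3/72 - z^2/2 - 21*z/40


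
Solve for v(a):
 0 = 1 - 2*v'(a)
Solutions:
 v(a) = C1 + a/2


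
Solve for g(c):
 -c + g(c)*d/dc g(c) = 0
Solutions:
 g(c) = -sqrt(C1 + c^2)
 g(c) = sqrt(C1 + c^2)


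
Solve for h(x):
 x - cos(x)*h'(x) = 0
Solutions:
 h(x) = C1 + Integral(x/cos(x), x)


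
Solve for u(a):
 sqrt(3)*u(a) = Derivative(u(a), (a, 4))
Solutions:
 u(a) = C1*exp(-3^(1/8)*a) + C2*exp(3^(1/8)*a) + C3*sin(3^(1/8)*a) + C4*cos(3^(1/8)*a)


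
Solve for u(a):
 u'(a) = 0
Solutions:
 u(a) = C1


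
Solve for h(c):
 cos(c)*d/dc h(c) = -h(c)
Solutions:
 h(c) = C1*sqrt(sin(c) - 1)/sqrt(sin(c) + 1)


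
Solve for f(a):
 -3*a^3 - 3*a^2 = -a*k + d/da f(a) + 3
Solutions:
 f(a) = C1 - 3*a^4/4 - a^3 + a^2*k/2 - 3*a


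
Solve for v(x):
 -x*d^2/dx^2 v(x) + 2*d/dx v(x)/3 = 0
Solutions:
 v(x) = C1 + C2*x^(5/3)


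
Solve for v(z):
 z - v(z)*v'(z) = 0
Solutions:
 v(z) = -sqrt(C1 + z^2)
 v(z) = sqrt(C1 + z^2)


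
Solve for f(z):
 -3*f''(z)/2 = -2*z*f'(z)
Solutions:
 f(z) = C1 + C2*erfi(sqrt(6)*z/3)


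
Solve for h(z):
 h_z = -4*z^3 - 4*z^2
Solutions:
 h(z) = C1 - z^4 - 4*z^3/3


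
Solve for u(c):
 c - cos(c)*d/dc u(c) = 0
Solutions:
 u(c) = C1 + Integral(c/cos(c), c)


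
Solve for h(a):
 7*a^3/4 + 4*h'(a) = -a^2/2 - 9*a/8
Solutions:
 h(a) = C1 - 7*a^4/64 - a^3/24 - 9*a^2/64


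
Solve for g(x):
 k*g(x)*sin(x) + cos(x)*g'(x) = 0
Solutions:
 g(x) = C1*exp(k*log(cos(x)))


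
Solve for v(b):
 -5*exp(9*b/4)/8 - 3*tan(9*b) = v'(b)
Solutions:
 v(b) = C1 - 5*exp(9*b/4)/18 + log(cos(9*b))/3


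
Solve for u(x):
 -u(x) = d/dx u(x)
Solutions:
 u(x) = C1*exp(-x)


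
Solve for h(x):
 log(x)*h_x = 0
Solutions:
 h(x) = C1


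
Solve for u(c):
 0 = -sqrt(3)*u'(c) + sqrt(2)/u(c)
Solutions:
 u(c) = -sqrt(C1 + 6*sqrt(6)*c)/3
 u(c) = sqrt(C1 + 6*sqrt(6)*c)/3


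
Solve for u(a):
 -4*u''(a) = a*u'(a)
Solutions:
 u(a) = C1 + C2*erf(sqrt(2)*a/4)


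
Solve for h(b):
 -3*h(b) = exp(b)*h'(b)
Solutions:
 h(b) = C1*exp(3*exp(-b))


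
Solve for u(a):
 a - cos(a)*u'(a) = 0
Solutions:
 u(a) = C1 + Integral(a/cos(a), a)


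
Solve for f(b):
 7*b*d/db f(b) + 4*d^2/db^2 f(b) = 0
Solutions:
 f(b) = C1 + C2*erf(sqrt(14)*b/4)


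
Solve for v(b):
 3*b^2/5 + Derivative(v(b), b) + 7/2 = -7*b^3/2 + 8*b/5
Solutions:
 v(b) = C1 - 7*b^4/8 - b^3/5 + 4*b^2/5 - 7*b/2


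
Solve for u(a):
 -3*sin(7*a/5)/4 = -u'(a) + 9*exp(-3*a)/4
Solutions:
 u(a) = C1 - 15*cos(7*a/5)/28 - 3*exp(-3*a)/4


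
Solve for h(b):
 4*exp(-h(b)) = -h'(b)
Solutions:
 h(b) = log(C1 - 4*b)


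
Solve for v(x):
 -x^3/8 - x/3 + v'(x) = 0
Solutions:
 v(x) = C1 + x^4/32 + x^2/6


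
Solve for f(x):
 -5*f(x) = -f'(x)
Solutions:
 f(x) = C1*exp(5*x)


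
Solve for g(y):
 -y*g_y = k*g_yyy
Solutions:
 g(y) = C1 + Integral(C2*airyai(y*(-1/k)^(1/3)) + C3*airybi(y*(-1/k)^(1/3)), y)


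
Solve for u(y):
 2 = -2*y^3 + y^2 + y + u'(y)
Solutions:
 u(y) = C1 + y^4/2 - y^3/3 - y^2/2 + 2*y


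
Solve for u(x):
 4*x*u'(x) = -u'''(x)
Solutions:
 u(x) = C1 + Integral(C2*airyai(-2^(2/3)*x) + C3*airybi(-2^(2/3)*x), x)


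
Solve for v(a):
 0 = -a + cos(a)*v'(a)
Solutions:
 v(a) = C1 + Integral(a/cos(a), a)


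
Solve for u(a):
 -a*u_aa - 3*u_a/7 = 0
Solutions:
 u(a) = C1 + C2*a^(4/7)


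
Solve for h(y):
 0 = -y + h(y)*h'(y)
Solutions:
 h(y) = -sqrt(C1 + y^2)
 h(y) = sqrt(C1 + y^2)


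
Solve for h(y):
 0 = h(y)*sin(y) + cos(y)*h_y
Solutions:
 h(y) = C1*cos(y)


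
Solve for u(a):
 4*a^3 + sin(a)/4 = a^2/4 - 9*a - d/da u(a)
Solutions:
 u(a) = C1 - a^4 + a^3/12 - 9*a^2/2 + cos(a)/4


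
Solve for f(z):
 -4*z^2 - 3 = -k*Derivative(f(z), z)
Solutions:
 f(z) = C1 + 4*z^3/(3*k) + 3*z/k


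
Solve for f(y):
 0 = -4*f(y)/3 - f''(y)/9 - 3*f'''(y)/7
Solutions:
 f(y) = C1*exp(y*(-14 + 7*7^(2/3)/(486*sqrt(59098) + 118147)^(1/3) + 7^(1/3)*(486*sqrt(59098) + 118147)^(1/3))/162)*sin(sqrt(3)*7^(1/3)*y*(-(486*sqrt(59098) + 118147)^(1/3) + 7*7^(1/3)/(486*sqrt(59098) + 118147)^(1/3))/162) + C2*exp(y*(-14 + 7*7^(2/3)/(486*sqrt(59098) + 118147)^(1/3) + 7^(1/3)*(486*sqrt(59098) + 118147)^(1/3))/162)*cos(sqrt(3)*7^(1/3)*y*(-(486*sqrt(59098) + 118147)^(1/3) + 7*7^(1/3)/(486*sqrt(59098) + 118147)^(1/3))/162) + C3*exp(-y*(7*7^(2/3)/(486*sqrt(59098) + 118147)^(1/3) + 7 + 7^(1/3)*(486*sqrt(59098) + 118147)^(1/3))/81)


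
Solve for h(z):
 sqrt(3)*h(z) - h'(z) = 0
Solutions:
 h(z) = C1*exp(sqrt(3)*z)


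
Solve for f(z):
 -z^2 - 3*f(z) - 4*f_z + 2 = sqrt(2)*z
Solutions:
 f(z) = C1*exp(-3*z/4) - z^2/3 - sqrt(2)*z/3 + 8*z/9 - 14/27 + 4*sqrt(2)/9


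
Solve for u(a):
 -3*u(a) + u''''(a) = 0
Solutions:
 u(a) = C1*exp(-3^(1/4)*a) + C2*exp(3^(1/4)*a) + C3*sin(3^(1/4)*a) + C4*cos(3^(1/4)*a)


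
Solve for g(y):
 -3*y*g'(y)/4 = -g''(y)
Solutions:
 g(y) = C1 + C2*erfi(sqrt(6)*y/4)


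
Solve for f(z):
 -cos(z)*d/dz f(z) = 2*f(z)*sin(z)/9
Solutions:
 f(z) = C1*cos(z)^(2/9)


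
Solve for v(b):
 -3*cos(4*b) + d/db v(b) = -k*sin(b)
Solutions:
 v(b) = C1 + k*cos(b) + 3*sin(4*b)/4


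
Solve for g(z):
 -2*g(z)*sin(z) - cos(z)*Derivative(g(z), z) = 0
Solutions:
 g(z) = C1*cos(z)^2


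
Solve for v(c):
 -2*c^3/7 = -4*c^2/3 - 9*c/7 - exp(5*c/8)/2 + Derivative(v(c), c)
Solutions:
 v(c) = C1 - c^4/14 + 4*c^3/9 + 9*c^2/14 + 4*exp(5*c/8)/5


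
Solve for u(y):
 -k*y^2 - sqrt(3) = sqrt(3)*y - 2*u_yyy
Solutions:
 u(y) = C1 + C2*y + C3*y^2 + k*y^5/120 + sqrt(3)*y^4/48 + sqrt(3)*y^3/12


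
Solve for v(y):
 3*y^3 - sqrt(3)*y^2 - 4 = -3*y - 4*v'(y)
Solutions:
 v(y) = C1 - 3*y^4/16 + sqrt(3)*y^3/12 - 3*y^2/8 + y


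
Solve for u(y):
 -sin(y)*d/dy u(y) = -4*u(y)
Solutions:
 u(y) = C1*(cos(y)^2 - 2*cos(y) + 1)/(cos(y)^2 + 2*cos(y) + 1)


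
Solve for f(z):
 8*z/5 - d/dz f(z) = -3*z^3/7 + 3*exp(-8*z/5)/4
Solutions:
 f(z) = C1 + 3*z^4/28 + 4*z^2/5 + 15*exp(-8*z/5)/32


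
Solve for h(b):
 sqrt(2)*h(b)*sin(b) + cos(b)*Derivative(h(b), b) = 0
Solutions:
 h(b) = C1*cos(b)^(sqrt(2))


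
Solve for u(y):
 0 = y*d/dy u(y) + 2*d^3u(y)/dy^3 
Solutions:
 u(y) = C1 + Integral(C2*airyai(-2^(2/3)*y/2) + C3*airybi(-2^(2/3)*y/2), y)


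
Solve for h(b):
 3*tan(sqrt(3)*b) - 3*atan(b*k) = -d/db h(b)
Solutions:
 h(b) = C1 + 3*Piecewise((b*atan(b*k) - log(b^2*k^2 + 1)/(2*k), Ne(k, 0)), (0, True)) + sqrt(3)*log(cos(sqrt(3)*b))


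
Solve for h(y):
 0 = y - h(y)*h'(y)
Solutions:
 h(y) = -sqrt(C1 + y^2)
 h(y) = sqrt(C1 + y^2)


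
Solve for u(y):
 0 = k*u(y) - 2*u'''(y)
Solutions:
 u(y) = C1*exp(2^(2/3)*k^(1/3)*y/2) + C2*exp(2^(2/3)*k^(1/3)*y*(-1 + sqrt(3)*I)/4) + C3*exp(-2^(2/3)*k^(1/3)*y*(1 + sqrt(3)*I)/4)


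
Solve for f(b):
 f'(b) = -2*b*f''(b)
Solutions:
 f(b) = C1 + C2*sqrt(b)


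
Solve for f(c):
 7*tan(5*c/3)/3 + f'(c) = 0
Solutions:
 f(c) = C1 + 7*log(cos(5*c/3))/5


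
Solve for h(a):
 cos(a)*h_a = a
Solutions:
 h(a) = C1 + Integral(a/cos(a), a)


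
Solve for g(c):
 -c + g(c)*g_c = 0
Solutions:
 g(c) = -sqrt(C1 + c^2)
 g(c) = sqrt(C1 + c^2)


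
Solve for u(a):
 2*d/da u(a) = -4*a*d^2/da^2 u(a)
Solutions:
 u(a) = C1 + C2*sqrt(a)


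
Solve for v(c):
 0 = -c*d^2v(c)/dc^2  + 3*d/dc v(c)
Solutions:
 v(c) = C1 + C2*c^4


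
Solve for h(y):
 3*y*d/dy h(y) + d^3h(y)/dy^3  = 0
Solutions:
 h(y) = C1 + Integral(C2*airyai(-3^(1/3)*y) + C3*airybi(-3^(1/3)*y), y)


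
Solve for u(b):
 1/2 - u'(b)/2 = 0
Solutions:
 u(b) = C1 + b


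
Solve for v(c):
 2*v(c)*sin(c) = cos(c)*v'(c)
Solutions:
 v(c) = C1/cos(c)^2


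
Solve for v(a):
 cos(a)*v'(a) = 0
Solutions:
 v(a) = C1


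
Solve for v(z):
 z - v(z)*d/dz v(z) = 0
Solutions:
 v(z) = -sqrt(C1 + z^2)
 v(z) = sqrt(C1 + z^2)


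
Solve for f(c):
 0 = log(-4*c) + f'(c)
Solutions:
 f(c) = C1 - c*log(-c) + c*(1 - 2*log(2))


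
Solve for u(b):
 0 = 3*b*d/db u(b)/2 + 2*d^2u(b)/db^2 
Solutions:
 u(b) = C1 + C2*erf(sqrt(6)*b/4)


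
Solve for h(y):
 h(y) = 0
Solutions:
 h(y) = 0


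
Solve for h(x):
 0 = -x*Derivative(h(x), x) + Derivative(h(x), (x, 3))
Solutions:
 h(x) = C1 + Integral(C2*airyai(x) + C3*airybi(x), x)


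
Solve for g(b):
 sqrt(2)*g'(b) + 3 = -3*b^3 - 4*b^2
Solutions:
 g(b) = C1 - 3*sqrt(2)*b^4/8 - 2*sqrt(2)*b^3/3 - 3*sqrt(2)*b/2


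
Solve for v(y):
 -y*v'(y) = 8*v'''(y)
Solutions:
 v(y) = C1 + Integral(C2*airyai(-y/2) + C3*airybi(-y/2), y)


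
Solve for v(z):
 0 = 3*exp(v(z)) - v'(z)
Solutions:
 v(z) = log(-1/(C1 + 3*z))


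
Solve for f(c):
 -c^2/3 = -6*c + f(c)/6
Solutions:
 f(c) = 2*c*(18 - c)


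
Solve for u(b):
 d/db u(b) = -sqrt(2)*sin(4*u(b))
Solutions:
 u(b) = -acos((-C1 - exp(8*sqrt(2)*b))/(C1 - exp(8*sqrt(2)*b)))/4 + pi/2
 u(b) = acos((-C1 - exp(8*sqrt(2)*b))/(C1 - exp(8*sqrt(2)*b)))/4


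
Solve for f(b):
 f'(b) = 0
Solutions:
 f(b) = C1


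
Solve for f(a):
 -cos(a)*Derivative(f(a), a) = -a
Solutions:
 f(a) = C1 + Integral(a/cos(a), a)


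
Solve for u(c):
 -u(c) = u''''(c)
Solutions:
 u(c) = (C1*sin(sqrt(2)*c/2) + C2*cos(sqrt(2)*c/2))*exp(-sqrt(2)*c/2) + (C3*sin(sqrt(2)*c/2) + C4*cos(sqrt(2)*c/2))*exp(sqrt(2)*c/2)


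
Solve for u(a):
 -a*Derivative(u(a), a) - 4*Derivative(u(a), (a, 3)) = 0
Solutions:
 u(a) = C1 + Integral(C2*airyai(-2^(1/3)*a/2) + C3*airybi(-2^(1/3)*a/2), a)


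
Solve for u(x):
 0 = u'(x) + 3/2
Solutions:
 u(x) = C1 - 3*x/2


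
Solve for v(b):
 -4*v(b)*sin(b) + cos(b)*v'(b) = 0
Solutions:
 v(b) = C1/cos(b)^4


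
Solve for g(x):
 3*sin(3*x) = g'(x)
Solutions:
 g(x) = C1 - cos(3*x)


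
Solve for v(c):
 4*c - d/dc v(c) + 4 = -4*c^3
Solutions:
 v(c) = C1 + c^4 + 2*c^2 + 4*c


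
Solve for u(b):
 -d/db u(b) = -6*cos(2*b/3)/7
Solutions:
 u(b) = C1 + 9*sin(2*b/3)/7


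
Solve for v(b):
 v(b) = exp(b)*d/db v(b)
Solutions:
 v(b) = C1*exp(-exp(-b))


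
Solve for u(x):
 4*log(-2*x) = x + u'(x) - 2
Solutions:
 u(x) = C1 - x^2/2 + 4*x*log(-x) + 2*x*(-1 + 2*log(2))


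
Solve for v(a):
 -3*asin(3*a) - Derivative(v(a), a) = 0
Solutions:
 v(a) = C1 - 3*a*asin(3*a) - sqrt(1 - 9*a^2)


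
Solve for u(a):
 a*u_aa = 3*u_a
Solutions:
 u(a) = C1 + C2*a^4


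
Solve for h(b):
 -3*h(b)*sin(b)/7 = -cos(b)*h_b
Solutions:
 h(b) = C1/cos(b)^(3/7)


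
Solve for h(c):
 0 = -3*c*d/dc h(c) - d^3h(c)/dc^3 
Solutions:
 h(c) = C1 + Integral(C2*airyai(-3^(1/3)*c) + C3*airybi(-3^(1/3)*c), c)


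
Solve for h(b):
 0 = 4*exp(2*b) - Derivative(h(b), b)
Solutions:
 h(b) = C1 + 2*exp(2*b)


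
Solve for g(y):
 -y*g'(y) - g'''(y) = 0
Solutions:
 g(y) = C1 + Integral(C2*airyai(-y) + C3*airybi(-y), y)


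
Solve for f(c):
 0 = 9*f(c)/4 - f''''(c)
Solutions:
 f(c) = C1*exp(-sqrt(6)*c/2) + C2*exp(sqrt(6)*c/2) + C3*sin(sqrt(6)*c/2) + C4*cos(sqrt(6)*c/2)


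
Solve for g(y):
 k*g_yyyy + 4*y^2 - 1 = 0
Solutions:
 g(y) = C1 + C2*y + C3*y^2 + C4*y^3 - y^6/(90*k) + y^4/(24*k)


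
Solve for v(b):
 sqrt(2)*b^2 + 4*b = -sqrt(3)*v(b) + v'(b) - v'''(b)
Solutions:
 v(b) = C1*exp(2^(1/3)*sqrt(3)*b*(2/(sqrt(77) + 9)^(1/3) + 2^(1/3)*(sqrt(77) + 9)^(1/3))/12)*sin(2^(1/3)*b*(-2^(1/3)*(sqrt(77) + 9)^(1/3) + 2/(sqrt(77) + 9)^(1/3))/4) + C2*exp(2^(1/3)*sqrt(3)*b*(2/(sqrt(77) + 9)^(1/3) + 2^(1/3)*(sqrt(77) + 9)^(1/3))/12)*cos(2^(1/3)*b*(-2^(1/3)*(sqrt(77) + 9)^(1/3) + 2/(sqrt(77) + 9)^(1/3))/4) + C3*exp(-2^(1/3)*sqrt(3)*b*(2/(sqrt(77) + 9)^(1/3) + 2^(1/3)*(sqrt(77) + 9)^(1/3))/6) - sqrt(6)*b^2/3 - 4*sqrt(3)*b/3 - 2*sqrt(2)*b/3 - 4/3 - 2*sqrt(6)/9


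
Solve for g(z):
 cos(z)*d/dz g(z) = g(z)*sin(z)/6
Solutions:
 g(z) = C1/cos(z)^(1/6)


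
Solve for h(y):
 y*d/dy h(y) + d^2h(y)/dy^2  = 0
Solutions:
 h(y) = C1 + C2*erf(sqrt(2)*y/2)


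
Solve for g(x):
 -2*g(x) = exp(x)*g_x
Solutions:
 g(x) = C1*exp(2*exp(-x))


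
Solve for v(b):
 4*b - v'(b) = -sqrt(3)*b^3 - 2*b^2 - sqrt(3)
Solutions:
 v(b) = C1 + sqrt(3)*b^4/4 + 2*b^3/3 + 2*b^2 + sqrt(3)*b


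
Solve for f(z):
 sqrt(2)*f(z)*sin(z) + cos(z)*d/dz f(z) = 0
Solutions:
 f(z) = C1*cos(z)^(sqrt(2))


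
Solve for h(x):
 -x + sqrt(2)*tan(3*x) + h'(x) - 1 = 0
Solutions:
 h(x) = C1 + x^2/2 + x + sqrt(2)*log(cos(3*x))/3


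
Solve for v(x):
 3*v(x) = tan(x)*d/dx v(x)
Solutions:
 v(x) = C1*sin(x)^3


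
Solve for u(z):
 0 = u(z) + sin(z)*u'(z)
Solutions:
 u(z) = C1*sqrt(cos(z) + 1)/sqrt(cos(z) - 1)


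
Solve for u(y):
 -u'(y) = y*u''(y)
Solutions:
 u(y) = C1 + C2*log(y)


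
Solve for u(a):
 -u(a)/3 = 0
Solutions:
 u(a) = 0


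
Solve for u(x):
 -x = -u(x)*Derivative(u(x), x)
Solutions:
 u(x) = -sqrt(C1 + x^2)
 u(x) = sqrt(C1 + x^2)


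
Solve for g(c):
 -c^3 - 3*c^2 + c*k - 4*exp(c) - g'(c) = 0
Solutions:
 g(c) = C1 - c^4/4 - c^3 + c^2*k/2 - 4*exp(c)


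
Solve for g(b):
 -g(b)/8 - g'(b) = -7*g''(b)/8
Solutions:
 g(b) = C1*exp(b*(4 - sqrt(23))/7) + C2*exp(b*(4 + sqrt(23))/7)


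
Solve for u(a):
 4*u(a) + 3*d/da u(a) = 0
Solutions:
 u(a) = C1*exp(-4*a/3)


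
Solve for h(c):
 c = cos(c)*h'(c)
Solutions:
 h(c) = C1 + Integral(c/cos(c), c)


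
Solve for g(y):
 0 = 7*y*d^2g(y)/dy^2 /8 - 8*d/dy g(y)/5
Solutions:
 g(y) = C1 + C2*y^(99/35)


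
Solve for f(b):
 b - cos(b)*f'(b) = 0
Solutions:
 f(b) = C1 + Integral(b/cos(b), b)


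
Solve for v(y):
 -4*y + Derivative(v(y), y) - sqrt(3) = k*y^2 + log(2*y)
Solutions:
 v(y) = C1 + k*y^3/3 + 2*y^2 + y*log(y) - y + y*log(2) + sqrt(3)*y


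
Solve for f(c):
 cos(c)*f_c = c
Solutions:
 f(c) = C1 + Integral(c/cos(c), c)


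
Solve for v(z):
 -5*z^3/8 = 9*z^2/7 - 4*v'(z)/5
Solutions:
 v(z) = C1 + 25*z^4/128 + 15*z^3/28


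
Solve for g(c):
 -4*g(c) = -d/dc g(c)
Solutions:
 g(c) = C1*exp(4*c)


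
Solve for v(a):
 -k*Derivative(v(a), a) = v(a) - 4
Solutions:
 v(a) = C1*exp(-a/k) + 4


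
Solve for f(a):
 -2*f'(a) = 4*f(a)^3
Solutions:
 f(a) = -sqrt(2)*sqrt(-1/(C1 - 2*a))/2
 f(a) = sqrt(2)*sqrt(-1/(C1 - 2*a))/2


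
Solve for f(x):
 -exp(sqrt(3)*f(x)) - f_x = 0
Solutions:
 f(x) = sqrt(3)*(2*log(1/(C1 + x)) - log(3))/6


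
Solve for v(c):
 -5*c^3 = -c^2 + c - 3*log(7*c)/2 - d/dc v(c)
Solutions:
 v(c) = C1 + 5*c^4/4 - c^3/3 + c^2/2 - 3*c*log(c)/2 - 3*c*log(7)/2 + 3*c/2


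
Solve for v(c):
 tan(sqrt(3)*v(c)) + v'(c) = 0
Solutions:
 v(c) = sqrt(3)*(pi - asin(C1*exp(-sqrt(3)*c)))/3
 v(c) = sqrt(3)*asin(C1*exp(-sqrt(3)*c))/3


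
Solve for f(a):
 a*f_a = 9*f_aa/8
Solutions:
 f(a) = C1 + C2*erfi(2*a/3)


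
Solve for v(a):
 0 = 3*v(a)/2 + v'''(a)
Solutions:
 v(a) = C3*exp(-2^(2/3)*3^(1/3)*a/2) + (C1*sin(2^(2/3)*3^(5/6)*a/4) + C2*cos(2^(2/3)*3^(5/6)*a/4))*exp(2^(2/3)*3^(1/3)*a/4)


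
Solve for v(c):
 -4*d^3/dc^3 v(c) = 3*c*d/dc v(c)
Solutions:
 v(c) = C1 + Integral(C2*airyai(-6^(1/3)*c/2) + C3*airybi(-6^(1/3)*c/2), c)


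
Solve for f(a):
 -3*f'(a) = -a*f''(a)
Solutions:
 f(a) = C1 + C2*a^4


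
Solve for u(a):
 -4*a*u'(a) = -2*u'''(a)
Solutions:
 u(a) = C1 + Integral(C2*airyai(2^(1/3)*a) + C3*airybi(2^(1/3)*a), a)


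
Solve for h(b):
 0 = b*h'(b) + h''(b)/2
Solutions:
 h(b) = C1 + C2*erf(b)


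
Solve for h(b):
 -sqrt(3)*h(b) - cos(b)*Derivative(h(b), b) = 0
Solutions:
 h(b) = C1*(sin(b) - 1)^(sqrt(3)/2)/(sin(b) + 1)^(sqrt(3)/2)


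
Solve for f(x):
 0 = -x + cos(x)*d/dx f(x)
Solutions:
 f(x) = C1 + Integral(x/cos(x), x)


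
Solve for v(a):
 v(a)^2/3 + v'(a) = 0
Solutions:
 v(a) = 3/(C1 + a)


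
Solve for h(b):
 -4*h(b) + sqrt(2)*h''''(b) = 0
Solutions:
 h(b) = C1*exp(-2^(3/8)*b) + C2*exp(2^(3/8)*b) + C3*sin(2^(3/8)*b) + C4*cos(2^(3/8)*b)


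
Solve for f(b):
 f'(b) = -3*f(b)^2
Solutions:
 f(b) = 1/(C1 + 3*b)


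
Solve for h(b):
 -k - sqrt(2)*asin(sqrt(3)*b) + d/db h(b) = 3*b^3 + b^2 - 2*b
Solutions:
 h(b) = C1 + 3*b^4/4 + b^3/3 - b^2 + b*k + sqrt(2)*(b*asin(sqrt(3)*b) + sqrt(3)*sqrt(1 - 3*b^2)/3)


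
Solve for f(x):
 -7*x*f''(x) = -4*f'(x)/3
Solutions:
 f(x) = C1 + C2*x^(25/21)


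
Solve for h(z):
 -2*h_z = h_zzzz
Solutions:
 h(z) = C1 + C4*exp(-2^(1/3)*z) + (C2*sin(2^(1/3)*sqrt(3)*z/2) + C3*cos(2^(1/3)*sqrt(3)*z/2))*exp(2^(1/3)*z/2)


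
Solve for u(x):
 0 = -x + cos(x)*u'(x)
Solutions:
 u(x) = C1 + Integral(x/cos(x), x)


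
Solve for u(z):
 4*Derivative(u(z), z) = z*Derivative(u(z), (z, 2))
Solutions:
 u(z) = C1 + C2*z^5


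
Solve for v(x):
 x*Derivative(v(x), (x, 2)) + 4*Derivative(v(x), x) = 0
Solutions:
 v(x) = C1 + C2/x^3


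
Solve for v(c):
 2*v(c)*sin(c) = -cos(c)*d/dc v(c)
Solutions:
 v(c) = C1*cos(c)^2


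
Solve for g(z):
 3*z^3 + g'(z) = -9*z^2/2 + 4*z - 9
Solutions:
 g(z) = C1 - 3*z^4/4 - 3*z^3/2 + 2*z^2 - 9*z


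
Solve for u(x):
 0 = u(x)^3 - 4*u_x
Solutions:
 u(x) = -sqrt(2)*sqrt(-1/(C1 + x))
 u(x) = sqrt(2)*sqrt(-1/(C1 + x))


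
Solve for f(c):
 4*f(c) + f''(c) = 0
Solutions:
 f(c) = C1*sin(2*c) + C2*cos(2*c)


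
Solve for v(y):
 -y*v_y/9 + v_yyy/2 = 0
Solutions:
 v(y) = C1 + Integral(C2*airyai(6^(1/3)*y/3) + C3*airybi(6^(1/3)*y/3), y)


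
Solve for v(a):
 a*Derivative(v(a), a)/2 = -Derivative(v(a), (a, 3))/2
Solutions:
 v(a) = C1 + Integral(C2*airyai(-a) + C3*airybi(-a), a)


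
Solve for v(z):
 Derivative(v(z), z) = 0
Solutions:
 v(z) = C1


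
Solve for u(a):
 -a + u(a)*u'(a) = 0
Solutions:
 u(a) = -sqrt(C1 + a^2)
 u(a) = sqrt(C1 + a^2)


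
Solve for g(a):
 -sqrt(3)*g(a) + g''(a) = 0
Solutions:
 g(a) = C1*exp(-3^(1/4)*a) + C2*exp(3^(1/4)*a)


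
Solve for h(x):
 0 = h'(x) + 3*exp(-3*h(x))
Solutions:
 h(x) = log(C1 - 9*x)/3
 h(x) = log((-3^(1/3) - 3^(5/6)*I)*(C1 - 3*x)^(1/3)/2)
 h(x) = log((-3^(1/3) + 3^(5/6)*I)*(C1 - 3*x)^(1/3)/2)


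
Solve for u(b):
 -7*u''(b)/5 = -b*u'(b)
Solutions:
 u(b) = C1 + C2*erfi(sqrt(70)*b/14)


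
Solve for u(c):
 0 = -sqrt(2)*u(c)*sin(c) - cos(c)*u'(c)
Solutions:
 u(c) = C1*cos(c)^(sqrt(2))


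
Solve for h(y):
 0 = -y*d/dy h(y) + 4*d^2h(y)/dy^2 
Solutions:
 h(y) = C1 + C2*erfi(sqrt(2)*y/4)


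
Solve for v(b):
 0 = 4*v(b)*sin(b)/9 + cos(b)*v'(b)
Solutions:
 v(b) = C1*cos(b)^(4/9)


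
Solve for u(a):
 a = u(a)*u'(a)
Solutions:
 u(a) = -sqrt(C1 + a^2)
 u(a) = sqrt(C1 + a^2)


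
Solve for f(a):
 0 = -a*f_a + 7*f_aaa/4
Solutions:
 f(a) = C1 + Integral(C2*airyai(14^(2/3)*a/7) + C3*airybi(14^(2/3)*a/7), a)


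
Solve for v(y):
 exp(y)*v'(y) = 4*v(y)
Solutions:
 v(y) = C1*exp(-4*exp(-y))


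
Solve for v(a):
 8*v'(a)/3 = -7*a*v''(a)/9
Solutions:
 v(a) = C1 + C2/a^(17/7)


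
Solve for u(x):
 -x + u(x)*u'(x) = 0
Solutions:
 u(x) = -sqrt(C1 + x^2)
 u(x) = sqrt(C1 + x^2)


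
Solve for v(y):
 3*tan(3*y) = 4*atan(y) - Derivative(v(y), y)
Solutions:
 v(y) = C1 + 4*y*atan(y) - 2*log(y^2 + 1) + log(cos(3*y))


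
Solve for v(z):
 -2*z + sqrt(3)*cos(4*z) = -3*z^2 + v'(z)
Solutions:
 v(z) = C1 + z^3 - z^2 + sqrt(3)*sin(4*z)/4


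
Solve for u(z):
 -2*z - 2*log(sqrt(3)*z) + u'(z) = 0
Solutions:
 u(z) = C1 + z^2 + 2*z*log(z) - 2*z + z*log(3)


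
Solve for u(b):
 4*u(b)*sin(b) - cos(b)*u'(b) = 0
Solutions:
 u(b) = C1/cos(b)^4


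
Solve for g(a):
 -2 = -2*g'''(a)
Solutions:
 g(a) = C1 + C2*a + C3*a^2 + a^3/6


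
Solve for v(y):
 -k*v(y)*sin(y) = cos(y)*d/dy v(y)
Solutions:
 v(y) = C1*exp(k*log(cos(y)))


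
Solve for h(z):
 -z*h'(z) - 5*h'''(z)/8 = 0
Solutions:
 h(z) = C1 + Integral(C2*airyai(-2*5^(2/3)*z/5) + C3*airybi(-2*5^(2/3)*z/5), z)


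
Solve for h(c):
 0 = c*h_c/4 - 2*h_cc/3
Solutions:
 h(c) = C1 + C2*erfi(sqrt(3)*c/4)


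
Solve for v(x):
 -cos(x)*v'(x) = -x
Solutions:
 v(x) = C1 + Integral(x/cos(x), x)


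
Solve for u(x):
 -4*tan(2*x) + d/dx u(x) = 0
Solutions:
 u(x) = C1 - 2*log(cos(2*x))


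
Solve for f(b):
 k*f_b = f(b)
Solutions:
 f(b) = C1*exp(b/k)


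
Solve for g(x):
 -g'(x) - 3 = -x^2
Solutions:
 g(x) = C1 + x^3/3 - 3*x


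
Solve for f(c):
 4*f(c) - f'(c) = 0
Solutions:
 f(c) = C1*exp(4*c)


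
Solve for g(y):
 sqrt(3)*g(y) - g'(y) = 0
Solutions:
 g(y) = C1*exp(sqrt(3)*y)


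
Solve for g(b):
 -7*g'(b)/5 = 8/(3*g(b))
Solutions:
 g(b) = -sqrt(C1 - 1680*b)/21
 g(b) = sqrt(C1 - 1680*b)/21


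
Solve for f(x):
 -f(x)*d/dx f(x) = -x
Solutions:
 f(x) = -sqrt(C1 + x^2)
 f(x) = sqrt(C1 + x^2)


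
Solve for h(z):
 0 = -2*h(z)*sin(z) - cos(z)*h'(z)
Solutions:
 h(z) = C1*cos(z)^2


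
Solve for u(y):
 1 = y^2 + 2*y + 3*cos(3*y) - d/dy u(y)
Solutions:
 u(y) = C1 + y^3/3 + y^2 - y + sin(3*y)


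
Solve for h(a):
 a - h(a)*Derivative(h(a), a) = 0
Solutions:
 h(a) = -sqrt(C1 + a^2)
 h(a) = sqrt(C1 + a^2)


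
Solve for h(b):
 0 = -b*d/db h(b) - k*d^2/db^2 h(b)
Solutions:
 h(b) = C1 + C2*sqrt(k)*erf(sqrt(2)*b*sqrt(1/k)/2)


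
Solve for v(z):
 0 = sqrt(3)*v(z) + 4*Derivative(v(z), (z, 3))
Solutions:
 v(z) = C3*exp(-2^(1/3)*3^(1/6)*z/2) + (C1*sin(2^(1/3)*3^(2/3)*z/4) + C2*cos(2^(1/3)*3^(2/3)*z/4))*exp(2^(1/3)*3^(1/6)*z/4)


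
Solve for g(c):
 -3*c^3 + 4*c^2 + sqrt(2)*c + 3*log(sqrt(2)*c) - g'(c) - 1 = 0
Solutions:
 g(c) = C1 - 3*c^4/4 + 4*c^3/3 + sqrt(2)*c^2/2 + 3*c*log(c) - 4*c + 3*c*log(2)/2


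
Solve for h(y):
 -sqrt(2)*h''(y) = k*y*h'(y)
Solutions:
 h(y) = Piecewise((-2^(3/4)*sqrt(pi)*C1*erf(2^(1/4)*sqrt(k)*y/2)/(2*sqrt(k)) - C2, (k > 0) | (k < 0)), (-C1*y - C2, True))


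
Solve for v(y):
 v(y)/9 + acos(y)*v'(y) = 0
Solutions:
 v(y) = C1*exp(-Integral(1/acos(y), y)/9)


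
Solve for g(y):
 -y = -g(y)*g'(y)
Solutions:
 g(y) = -sqrt(C1 + y^2)
 g(y) = sqrt(C1 + y^2)


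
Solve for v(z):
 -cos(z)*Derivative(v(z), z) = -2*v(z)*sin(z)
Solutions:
 v(z) = C1/cos(z)^2


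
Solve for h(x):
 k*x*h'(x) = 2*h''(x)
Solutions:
 h(x) = Piecewise((-sqrt(pi)*C1*erf(x*sqrt(-k)/2)/sqrt(-k) - C2, (k > 0) | (k < 0)), (-C1*x - C2, True))


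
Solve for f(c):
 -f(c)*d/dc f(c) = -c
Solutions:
 f(c) = -sqrt(C1 + c^2)
 f(c) = sqrt(C1 + c^2)


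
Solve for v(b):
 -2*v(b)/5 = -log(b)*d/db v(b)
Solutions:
 v(b) = C1*exp(2*li(b)/5)


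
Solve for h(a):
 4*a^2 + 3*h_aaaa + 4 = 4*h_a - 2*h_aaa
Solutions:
 h(a) = C1 + C2*exp(-a*(2*2^(2/3)/(9*sqrt(705) + 239)^(1/3) + 4 + 2^(1/3)*(9*sqrt(705) + 239)^(1/3))/18)*sin(2^(1/3)*sqrt(3)*a*(-(9*sqrt(705) + 239)^(1/3) + 2*2^(1/3)/(9*sqrt(705) + 239)^(1/3))/18) + C3*exp(-a*(2*2^(2/3)/(9*sqrt(705) + 239)^(1/3) + 4 + 2^(1/3)*(9*sqrt(705) + 239)^(1/3))/18)*cos(2^(1/3)*sqrt(3)*a*(-(9*sqrt(705) + 239)^(1/3) + 2*2^(1/3)/(9*sqrt(705) + 239)^(1/3))/18) + C4*exp(a*(-2 + 2*2^(2/3)/(9*sqrt(705) + 239)^(1/3) + 2^(1/3)*(9*sqrt(705) + 239)^(1/3))/9) + a^3/3 + 2*a


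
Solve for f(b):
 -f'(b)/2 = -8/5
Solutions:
 f(b) = C1 + 16*b/5


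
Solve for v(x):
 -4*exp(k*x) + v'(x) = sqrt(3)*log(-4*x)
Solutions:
 v(x) = C1 + sqrt(3)*x*log(-x) + sqrt(3)*x*(-1 + 2*log(2)) + Piecewise((4*exp(k*x)/k, Ne(k, 0)), (4*x, True))


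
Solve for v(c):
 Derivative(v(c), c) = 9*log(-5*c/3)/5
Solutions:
 v(c) = C1 + 9*c*log(-c)/5 + 9*c*(-log(3) - 1 + log(5))/5


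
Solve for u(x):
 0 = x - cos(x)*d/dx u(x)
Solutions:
 u(x) = C1 + Integral(x/cos(x), x)


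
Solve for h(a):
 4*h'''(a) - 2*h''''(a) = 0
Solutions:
 h(a) = C1 + C2*a + C3*a^2 + C4*exp(2*a)


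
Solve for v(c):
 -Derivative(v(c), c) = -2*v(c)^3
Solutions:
 v(c) = -sqrt(2)*sqrt(-1/(C1 + 2*c))/2
 v(c) = sqrt(2)*sqrt(-1/(C1 + 2*c))/2


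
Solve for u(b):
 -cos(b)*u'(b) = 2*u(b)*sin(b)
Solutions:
 u(b) = C1*cos(b)^2


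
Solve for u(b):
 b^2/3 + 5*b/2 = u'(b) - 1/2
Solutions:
 u(b) = C1 + b^3/9 + 5*b^2/4 + b/2


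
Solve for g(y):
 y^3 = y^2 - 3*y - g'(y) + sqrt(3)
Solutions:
 g(y) = C1 - y^4/4 + y^3/3 - 3*y^2/2 + sqrt(3)*y


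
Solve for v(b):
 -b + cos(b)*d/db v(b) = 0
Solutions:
 v(b) = C1 + Integral(b/cos(b), b)


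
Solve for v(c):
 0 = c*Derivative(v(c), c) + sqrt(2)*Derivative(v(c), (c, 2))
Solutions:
 v(c) = C1 + C2*erf(2^(1/4)*c/2)


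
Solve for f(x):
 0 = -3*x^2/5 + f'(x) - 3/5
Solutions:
 f(x) = C1 + x^3/5 + 3*x/5


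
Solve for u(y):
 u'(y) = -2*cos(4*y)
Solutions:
 u(y) = C1 - sin(4*y)/2


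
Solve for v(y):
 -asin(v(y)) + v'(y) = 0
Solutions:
 Integral(1/asin(_y), (_y, v(y))) = C1 + y


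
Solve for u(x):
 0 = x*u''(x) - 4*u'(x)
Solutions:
 u(x) = C1 + C2*x^5


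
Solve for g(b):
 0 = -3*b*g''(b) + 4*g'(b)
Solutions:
 g(b) = C1 + C2*b^(7/3)


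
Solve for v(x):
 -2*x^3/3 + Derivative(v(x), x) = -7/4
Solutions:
 v(x) = C1 + x^4/6 - 7*x/4


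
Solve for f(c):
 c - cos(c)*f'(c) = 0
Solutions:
 f(c) = C1 + Integral(c/cos(c), c)


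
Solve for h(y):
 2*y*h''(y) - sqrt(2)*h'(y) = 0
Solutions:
 h(y) = C1 + C2*y^(sqrt(2)/2 + 1)


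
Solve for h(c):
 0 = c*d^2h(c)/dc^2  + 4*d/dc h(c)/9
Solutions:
 h(c) = C1 + C2*c^(5/9)


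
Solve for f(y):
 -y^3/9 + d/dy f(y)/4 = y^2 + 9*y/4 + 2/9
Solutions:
 f(y) = C1 + y^4/9 + 4*y^3/3 + 9*y^2/2 + 8*y/9


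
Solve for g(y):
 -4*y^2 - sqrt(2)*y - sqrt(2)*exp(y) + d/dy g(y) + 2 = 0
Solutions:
 g(y) = C1 + 4*y^3/3 + sqrt(2)*y^2/2 - 2*y + sqrt(2)*exp(y)


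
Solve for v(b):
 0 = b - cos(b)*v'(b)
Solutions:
 v(b) = C1 + Integral(b/cos(b), b)


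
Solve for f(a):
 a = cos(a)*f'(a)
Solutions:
 f(a) = C1 + Integral(a/cos(a), a)


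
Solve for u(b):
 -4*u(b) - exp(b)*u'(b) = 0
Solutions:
 u(b) = C1*exp(4*exp(-b))


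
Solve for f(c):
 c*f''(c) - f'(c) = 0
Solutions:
 f(c) = C1 + C2*c^2


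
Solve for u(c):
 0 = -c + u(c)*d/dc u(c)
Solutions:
 u(c) = -sqrt(C1 + c^2)
 u(c) = sqrt(C1 + c^2)


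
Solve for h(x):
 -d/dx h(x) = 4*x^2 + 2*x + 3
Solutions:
 h(x) = C1 - 4*x^3/3 - x^2 - 3*x


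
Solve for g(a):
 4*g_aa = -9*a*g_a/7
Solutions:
 g(a) = C1 + C2*erf(3*sqrt(14)*a/28)


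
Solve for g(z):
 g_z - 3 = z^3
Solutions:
 g(z) = C1 + z^4/4 + 3*z


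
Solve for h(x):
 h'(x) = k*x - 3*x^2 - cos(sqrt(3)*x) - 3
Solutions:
 h(x) = C1 + k*x^2/2 - x^3 - 3*x - sqrt(3)*sin(sqrt(3)*x)/3


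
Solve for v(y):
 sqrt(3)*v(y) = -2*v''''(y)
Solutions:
 v(y) = (C1*sin(2^(1/4)*3^(1/8)*y/2) + C2*cos(2^(1/4)*3^(1/8)*y/2))*exp(-2^(1/4)*3^(1/8)*y/2) + (C3*sin(2^(1/4)*3^(1/8)*y/2) + C4*cos(2^(1/4)*3^(1/8)*y/2))*exp(2^(1/4)*3^(1/8)*y/2)


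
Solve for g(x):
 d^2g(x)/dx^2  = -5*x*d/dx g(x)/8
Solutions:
 g(x) = C1 + C2*erf(sqrt(5)*x/4)


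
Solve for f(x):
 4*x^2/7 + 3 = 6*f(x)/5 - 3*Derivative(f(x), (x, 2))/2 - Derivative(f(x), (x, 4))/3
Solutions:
 f(x) = C1*exp(-sqrt(15)*x*sqrt(-15 + sqrt(385))/10) + C2*exp(sqrt(15)*x*sqrt(-15 + sqrt(385))/10) + C3*sin(sqrt(15)*x*sqrt(15 + sqrt(385))/10) + C4*cos(sqrt(15)*x*sqrt(15 + sqrt(385))/10) + 10*x^2/21 + 155/42


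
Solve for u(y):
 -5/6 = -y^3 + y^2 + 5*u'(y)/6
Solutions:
 u(y) = C1 + 3*y^4/10 - 2*y^3/5 - y


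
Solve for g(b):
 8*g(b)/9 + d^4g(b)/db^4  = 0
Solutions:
 g(b) = (C1*sin(2^(1/4)*sqrt(3)*b/3) + C2*cos(2^(1/4)*sqrt(3)*b/3))*exp(-2^(1/4)*sqrt(3)*b/3) + (C3*sin(2^(1/4)*sqrt(3)*b/3) + C4*cos(2^(1/4)*sqrt(3)*b/3))*exp(2^(1/4)*sqrt(3)*b/3)


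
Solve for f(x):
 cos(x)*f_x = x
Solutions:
 f(x) = C1 + Integral(x/cos(x), x)


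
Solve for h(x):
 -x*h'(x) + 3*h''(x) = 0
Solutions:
 h(x) = C1 + C2*erfi(sqrt(6)*x/6)


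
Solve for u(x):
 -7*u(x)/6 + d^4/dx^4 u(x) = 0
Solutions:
 u(x) = C1*exp(-6^(3/4)*7^(1/4)*x/6) + C2*exp(6^(3/4)*7^(1/4)*x/6) + C3*sin(6^(3/4)*7^(1/4)*x/6) + C4*cos(6^(3/4)*7^(1/4)*x/6)


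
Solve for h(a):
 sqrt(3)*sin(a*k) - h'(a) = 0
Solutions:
 h(a) = C1 - sqrt(3)*cos(a*k)/k


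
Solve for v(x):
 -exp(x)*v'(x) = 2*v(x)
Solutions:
 v(x) = C1*exp(2*exp(-x))


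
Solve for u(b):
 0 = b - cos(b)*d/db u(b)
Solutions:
 u(b) = C1 + Integral(b/cos(b), b)


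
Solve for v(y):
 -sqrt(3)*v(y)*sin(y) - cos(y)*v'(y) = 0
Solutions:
 v(y) = C1*cos(y)^(sqrt(3))


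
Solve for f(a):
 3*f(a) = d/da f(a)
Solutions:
 f(a) = C1*exp(3*a)


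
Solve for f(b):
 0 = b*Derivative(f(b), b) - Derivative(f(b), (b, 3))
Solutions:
 f(b) = C1 + Integral(C2*airyai(b) + C3*airybi(b), b)


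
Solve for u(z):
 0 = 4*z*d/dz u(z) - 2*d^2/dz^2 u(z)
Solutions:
 u(z) = C1 + C2*erfi(z)


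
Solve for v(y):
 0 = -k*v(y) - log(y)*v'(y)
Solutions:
 v(y) = C1*exp(-k*li(y))


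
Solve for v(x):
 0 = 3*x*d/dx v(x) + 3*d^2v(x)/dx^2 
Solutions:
 v(x) = C1 + C2*erf(sqrt(2)*x/2)


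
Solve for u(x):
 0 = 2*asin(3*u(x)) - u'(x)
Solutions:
 Integral(1/asin(3*_y), (_y, u(x))) = C1 + 2*x


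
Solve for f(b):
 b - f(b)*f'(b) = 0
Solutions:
 f(b) = -sqrt(C1 + b^2)
 f(b) = sqrt(C1 + b^2)


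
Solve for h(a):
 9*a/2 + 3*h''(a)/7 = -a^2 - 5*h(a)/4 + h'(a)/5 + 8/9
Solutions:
 h(a) = -4*a^2/5 - 482*a/125 + (C1*sin(2*sqrt(161)*a/15) + C2*cos(2*sqrt(161)*a/15))*exp(7*a/30) + 126536/196875


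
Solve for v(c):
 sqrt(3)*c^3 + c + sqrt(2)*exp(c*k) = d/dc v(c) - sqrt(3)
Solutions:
 v(c) = C1 + sqrt(3)*c^4/4 + c^2/2 + sqrt(3)*c + sqrt(2)*exp(c*k)/k


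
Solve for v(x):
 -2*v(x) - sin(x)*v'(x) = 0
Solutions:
 v(x) = C1*(cos(x) + 1)/(cos(x) - 1)


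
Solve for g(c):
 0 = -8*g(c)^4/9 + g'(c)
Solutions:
 g(c) = 3^(1/3)*(-1/(C1 + 8*c))^(1/3)
 g(c) = (-1/(C1 + 8*c))^(1/3)*(-3^(1/3) - 3^(5/6)*I)/2
 g(c) = (-1/(C1 + 8*c))^(1/3)*(-3^(1/3) + 3^(5/6)*I)/2


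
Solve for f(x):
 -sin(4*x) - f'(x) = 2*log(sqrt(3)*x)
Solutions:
 f(x) = C1 - 2*x*log(x) - x*log(3) + 2*x + cos(4*x)/4


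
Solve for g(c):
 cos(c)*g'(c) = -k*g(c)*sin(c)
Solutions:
 g(c) = C1*exp(k*log(cos(c)))


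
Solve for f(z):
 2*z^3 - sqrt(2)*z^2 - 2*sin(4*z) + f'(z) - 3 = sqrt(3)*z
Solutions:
 f(z) = C1 - z^4/2 + sqrt(2)*z^3/3 + sqrt(3)*z^2/2 + 3*z - cos(4*z)/2


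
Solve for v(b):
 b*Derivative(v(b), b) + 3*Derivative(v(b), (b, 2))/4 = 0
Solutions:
 v(b) = C1 + C2*erf(sqrt(6)*b/3)


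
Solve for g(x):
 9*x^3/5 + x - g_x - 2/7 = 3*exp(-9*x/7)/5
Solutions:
 g(x) = C1 + 9*x^4/20 + x^2/2 - 2*x/7 + 7*exp(-9*x/7)/15


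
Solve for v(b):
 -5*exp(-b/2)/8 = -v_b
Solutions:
 v(b) = C1 - 5*exp(-b/2)/4


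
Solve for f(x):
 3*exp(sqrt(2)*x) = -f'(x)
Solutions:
 f(x) = C1 - 3*sqrt(2)*exp(sqrt(2)*x)/2


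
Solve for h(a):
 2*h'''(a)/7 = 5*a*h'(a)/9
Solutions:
 h(a) = C1 + Integral(C2*airyai(420^(1/3)*a/6) + C3*airybi(420^(1/3)*a/6), a)


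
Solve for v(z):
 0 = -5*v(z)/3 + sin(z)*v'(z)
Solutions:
 v(z) = C1*(cos(z) - 1)^(5/6)/(cos(z) + 1)^(5/6)


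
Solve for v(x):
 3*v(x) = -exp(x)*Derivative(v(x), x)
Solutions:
 v(x) = C1*exp(3*exp(-x))


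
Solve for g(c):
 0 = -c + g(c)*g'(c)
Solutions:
 g(c) = -sqrt(C1 + c^2)
 g(c) = sqrt(C1 + c^2)


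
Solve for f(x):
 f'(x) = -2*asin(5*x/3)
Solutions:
 f(x) = C1 - 2*x*asin(5*x/3) - 2*sqrt(9 - 25*x^2)/5


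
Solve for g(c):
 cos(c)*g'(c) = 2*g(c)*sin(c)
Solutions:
 g(c) = C1/cos(c)^2


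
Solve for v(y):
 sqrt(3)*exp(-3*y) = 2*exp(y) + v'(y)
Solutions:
 v(y) = C1 - 2*exp(y) - sqrt(3)*exp(-3*y)/3


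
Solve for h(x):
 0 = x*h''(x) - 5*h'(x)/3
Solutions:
 h(x) = C1 + C2*x^(8/3)


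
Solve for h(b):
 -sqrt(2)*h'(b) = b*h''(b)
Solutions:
 h(b) = C1 + C2*b^(1 - sqrt(2))


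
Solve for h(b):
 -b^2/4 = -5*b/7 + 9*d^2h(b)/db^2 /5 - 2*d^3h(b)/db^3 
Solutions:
 h(b) = C1 + C2*b + C3*exp(9*b/10) - 5*b^4/432 + 25*b^3/1701 + 250*b^2/5103


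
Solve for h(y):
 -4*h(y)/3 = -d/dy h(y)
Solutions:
 h(y) = C1*exp(4*y/3)


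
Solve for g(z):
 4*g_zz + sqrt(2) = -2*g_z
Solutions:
 g(z) = C1 + C2*exp(-z/2) - sqrt(2)*z/2


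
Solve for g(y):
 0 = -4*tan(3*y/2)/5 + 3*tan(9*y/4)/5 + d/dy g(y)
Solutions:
 g(y) = C1 - 8*log(cos(3*y/2))/15 + 4*log(cos(9*y/4))/15


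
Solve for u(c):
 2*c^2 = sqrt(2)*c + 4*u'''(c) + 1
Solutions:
 u(c) = C1 + C2*c + C3*c^2 + c^5/120 - sqrt(2)*c^4/96 - c^3/24


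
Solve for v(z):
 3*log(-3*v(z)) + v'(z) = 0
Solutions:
 Integral(1/(log(-_y) + log(3)), (_y, v(z)))/3 = C1 - z


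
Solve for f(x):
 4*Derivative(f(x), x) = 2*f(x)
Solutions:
 f(x) = C1*exp(x/2)


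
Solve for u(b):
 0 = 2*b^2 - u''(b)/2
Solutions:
 u(b) = C1 + C2*b + b^4/3


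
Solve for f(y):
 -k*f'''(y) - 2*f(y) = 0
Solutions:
 f(y) = C1*exp(2^(1/3)*y*(-1/k)^(1/3)) + C2*exp(2^(1/3)*y*(-1/k)^(1/3)*(-1 + sqrt(3)*I)/2) + C3*exp(-2^(1/3)*y*(-1/k)^(1/3)*(1 + sqrt(3)*I)/2)


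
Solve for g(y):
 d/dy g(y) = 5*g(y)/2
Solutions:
 g(y) = C1*exp(5*y/2)


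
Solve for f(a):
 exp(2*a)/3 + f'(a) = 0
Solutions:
 f(a) = C1 - exp(2*a)/6


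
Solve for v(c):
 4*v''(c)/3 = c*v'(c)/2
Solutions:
 v(c) = C1 + C2*erfi(sqrt(3)*c/4)


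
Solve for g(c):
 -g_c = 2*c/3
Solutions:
 g(c) = C1 - c^2/3


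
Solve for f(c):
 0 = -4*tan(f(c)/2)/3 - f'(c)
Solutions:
 f(c) = -2*asin(C1*exp(-2*c/3)) + 2*pi
 f(c) = 2*asin(C1*exp(-2*c/3))


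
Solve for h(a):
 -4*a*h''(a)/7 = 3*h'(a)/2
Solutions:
 h(a) = C1 + C2/a^(13/8)


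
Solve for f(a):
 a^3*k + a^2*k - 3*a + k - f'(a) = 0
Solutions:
 f(a) = C1 + a^4*k/4 + a^3*k/3 - 3*a^2/2 + a*k


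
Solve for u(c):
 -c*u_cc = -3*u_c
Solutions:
 u(c) = C1 + C2*c^4


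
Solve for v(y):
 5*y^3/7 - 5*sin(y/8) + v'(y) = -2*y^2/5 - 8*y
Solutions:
 v(y) = C1 - 5*y^4/28 - 2*y^3/15 - 4*y^2 - 40*cos(y/8)


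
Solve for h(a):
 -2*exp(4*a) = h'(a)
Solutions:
 h(a) = C1 - exp(4*a)/2


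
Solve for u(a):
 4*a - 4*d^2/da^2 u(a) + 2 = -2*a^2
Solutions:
 u(a) = C1 + C2*a + a^4/24 + a^3/6 + a^2/4


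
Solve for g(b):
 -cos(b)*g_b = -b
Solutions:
 g(b) = C1 + Integral(b/cos(b), b)


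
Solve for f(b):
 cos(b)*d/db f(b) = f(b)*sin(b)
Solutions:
 f(b) = C1/cos(b)


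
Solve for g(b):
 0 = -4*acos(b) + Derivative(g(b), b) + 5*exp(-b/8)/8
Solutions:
 g(b) = C1 + 4*b*acos(b) - 4*sqrt(1 - b^2) + 5*exp(-b/8)


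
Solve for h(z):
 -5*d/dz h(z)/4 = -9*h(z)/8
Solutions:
 h(z) = C1*exp(9*z/10)


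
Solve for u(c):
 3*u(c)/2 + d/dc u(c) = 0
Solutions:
 u(c) = C1*exp(-3*c/2)


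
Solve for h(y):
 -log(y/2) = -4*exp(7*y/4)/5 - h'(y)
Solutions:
 h(y) = C1 + y*log(y) + y*(-1 - log(2)) - 16*exp(7*y/4)/35


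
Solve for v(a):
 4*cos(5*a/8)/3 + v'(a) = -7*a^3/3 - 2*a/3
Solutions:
 v(a) = C1 - 7*a^4/12 - a^2/3 - 32*sin(5*a/8)/15


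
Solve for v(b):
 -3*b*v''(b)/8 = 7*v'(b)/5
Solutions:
 v(b) = C1 + C2/b^(41/15)


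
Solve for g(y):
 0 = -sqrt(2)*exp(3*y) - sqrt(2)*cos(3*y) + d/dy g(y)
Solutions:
 g(y) = C1 + sqrt(2)*exp(3*y)/3 + sqrt(2)*sin(3*y)/3


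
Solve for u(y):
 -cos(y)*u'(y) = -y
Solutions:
 u(y) = C1 + Integral(y/cos(y), y)


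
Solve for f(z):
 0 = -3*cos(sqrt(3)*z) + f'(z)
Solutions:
 f(z) = C1 + sqrt(3)*sin(sqrt(3)*z)


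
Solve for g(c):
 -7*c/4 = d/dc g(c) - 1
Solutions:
 g(c) = C1 - 7*c^2/8 + c


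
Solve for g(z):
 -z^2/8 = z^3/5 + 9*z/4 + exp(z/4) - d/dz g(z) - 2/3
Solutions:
 g(z) = C1 + z^4/20 + z^3/24 + 9*z^2/8 - 2*z/3 + 4*exp(z/4)


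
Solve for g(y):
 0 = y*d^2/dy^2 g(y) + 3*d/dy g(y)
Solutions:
 g(y) = C1 + C2/y^2


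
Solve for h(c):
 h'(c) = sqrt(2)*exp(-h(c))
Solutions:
 h(c) = log(C1 + sqrt(2)*c)


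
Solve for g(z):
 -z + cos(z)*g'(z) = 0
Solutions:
 g(z) = C1 + Integral(z/cos(z), z)


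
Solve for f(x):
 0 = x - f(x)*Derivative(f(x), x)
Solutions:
 f(x) = -sqrt(C1 + x^2)
 f(x) = sqrt(C1 + x^2)


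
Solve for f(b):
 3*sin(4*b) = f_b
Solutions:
 f(b) = C1 - 3*cos(4*b)/4


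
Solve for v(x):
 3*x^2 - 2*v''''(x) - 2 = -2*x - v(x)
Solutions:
 v(x) = C1*exp(-2^(3/4)*x/2) + C2*exp(2^(3/4)*x/2) + C3*sin(2^(3/4)*x/2) + C4*cos(2^(3/4)*x/2) - 3*x^2 - 2*x + 2


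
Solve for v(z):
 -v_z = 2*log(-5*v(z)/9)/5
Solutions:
 5*Integral(1/(log(-_y) - 2*log(3) + log(5)), (_y, v(z)))/2 = C1 - z


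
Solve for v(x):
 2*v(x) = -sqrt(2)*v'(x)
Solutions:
 v(x) = C1*exp(-sqrt(2)*x)


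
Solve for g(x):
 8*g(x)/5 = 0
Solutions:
 g(x) = 0


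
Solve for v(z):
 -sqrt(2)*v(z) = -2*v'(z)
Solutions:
 v(z) = C1*exp(sqrt(2)*z/2)


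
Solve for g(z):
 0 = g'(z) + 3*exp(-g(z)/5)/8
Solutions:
 g(z) = 5*log(C1 - 3*z/40)


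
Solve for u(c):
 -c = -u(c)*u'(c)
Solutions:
 u(c) = -sqrt(C1 + c^2)
 u(c) = sqrt(C1 + c^2)


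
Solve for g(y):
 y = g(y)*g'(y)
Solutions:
 g(y) = -sqrt(C1 + y^2)
 g(y) = sqrt(C1 + y^2)


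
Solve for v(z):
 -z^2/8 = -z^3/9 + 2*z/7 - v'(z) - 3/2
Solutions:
 v(z) = C1 - z^4/36 + z^3/24 + z^2/7 - 3*z/2


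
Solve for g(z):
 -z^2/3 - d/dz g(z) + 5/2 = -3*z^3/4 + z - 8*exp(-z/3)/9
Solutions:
 g(z) = C1 + 3*z^4/16 - z^3/9 - z^2/2 + 5*z/2 - 8*exp(-z/3)/3


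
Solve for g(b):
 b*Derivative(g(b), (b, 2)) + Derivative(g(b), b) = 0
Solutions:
 g(b) = C1 + C2*log(b)


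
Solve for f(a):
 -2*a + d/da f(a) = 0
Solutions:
 f(a) = C1 + a^2


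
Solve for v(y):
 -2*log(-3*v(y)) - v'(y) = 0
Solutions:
 Integral(1/(log(-_y) + log(3)), (_y, v(y)))/2 = C1 - y


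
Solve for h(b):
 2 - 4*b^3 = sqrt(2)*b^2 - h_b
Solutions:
 h(b) = C1 + b^4 + sqrt(2)*b^3/3 - 2*b


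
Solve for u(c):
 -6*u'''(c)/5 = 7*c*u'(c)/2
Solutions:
 u(c) = C1 + Integral(C2*airyai(-630^(1/3)*c/6) + C3*airybi(-630^(1/3)*c/6), c)


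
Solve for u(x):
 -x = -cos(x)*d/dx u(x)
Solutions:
 u(x) = C1 + Integral(x/cos(x), x)


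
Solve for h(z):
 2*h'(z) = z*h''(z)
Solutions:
 h(z) = C1 + C2*z^3


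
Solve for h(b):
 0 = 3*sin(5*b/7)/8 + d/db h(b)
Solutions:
 h(b) = C1 + 21*cos(5*b/7)/40


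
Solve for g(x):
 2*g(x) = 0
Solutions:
 g(x) = 0


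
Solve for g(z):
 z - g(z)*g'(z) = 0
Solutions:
 g(z) = -sqrt(C1 + z^2)
 g(z) = sqrt(C1 + z^2)


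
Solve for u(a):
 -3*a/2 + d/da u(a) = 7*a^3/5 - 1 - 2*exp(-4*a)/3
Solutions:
 u(a) = C1 + 7*a^4/20 + 3*a^2/4 - a + exp(-4*a)/6


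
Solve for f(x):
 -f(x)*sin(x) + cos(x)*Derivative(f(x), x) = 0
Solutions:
 f(x) = C1/cos(x)


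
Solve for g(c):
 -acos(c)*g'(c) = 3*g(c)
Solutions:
 g(c) = C1*exp(-3*Integral(1/acos(c), c))


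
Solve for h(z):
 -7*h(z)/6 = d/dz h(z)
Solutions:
 h(z) = C1*exp(-7*z/6)


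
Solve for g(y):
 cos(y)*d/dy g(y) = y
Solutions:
 g(y) = C1 + Integral(y/cos(y), y)


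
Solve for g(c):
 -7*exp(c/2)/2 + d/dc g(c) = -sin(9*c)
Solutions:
 g(c) = C1 + 7*exp(c/2) + cos(9*c)/9


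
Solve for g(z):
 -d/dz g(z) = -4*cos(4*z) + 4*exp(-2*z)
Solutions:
 g(z) = C1 + sin(4*z) + 2*exp(-2*z)


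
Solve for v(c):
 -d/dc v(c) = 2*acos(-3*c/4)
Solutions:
 v(c) = C1 - 2*c*acos(-3*c/4) - 2*sqrt(16 - 9*c^2)/3


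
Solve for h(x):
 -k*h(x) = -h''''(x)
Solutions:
 h(x) = C1*exp(-k^(1/4)*x) + C2*exp(k^(1/4)*x) + C3*exp(-I*k^(1/4)*x) + C4*exp(I*k^(1/4)*x)


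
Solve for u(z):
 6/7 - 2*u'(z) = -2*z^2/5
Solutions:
 u(z) = C1 + z^3/15 + 3*z/7


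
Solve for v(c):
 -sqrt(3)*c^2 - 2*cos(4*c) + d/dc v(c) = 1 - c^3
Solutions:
 v(c) = C1 - c^4/4 + sqrt(3)*c^3/3 + c + sin(4*c)/2


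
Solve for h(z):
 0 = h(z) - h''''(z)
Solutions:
 h(z) = C1*exp(-z) + C2*exp(z) + C3*sin(z) + C4*cos(z)


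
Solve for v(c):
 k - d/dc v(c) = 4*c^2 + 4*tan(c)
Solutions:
 v(c) = C1 - 4*c^3/3 + c*k + 4*log(cos(c))
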